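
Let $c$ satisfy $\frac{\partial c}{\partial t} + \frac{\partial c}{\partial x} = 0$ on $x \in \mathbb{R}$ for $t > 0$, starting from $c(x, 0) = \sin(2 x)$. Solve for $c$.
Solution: By method of characteristics (waves move right with speed 1):
Along characteristics $x - t =$ const, $c$ is constant, so $c(x,t) = f(x - t)$ with $f = c( \cdot , 0)$.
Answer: $c(x, t) = - \sin(2 t - 2 x)$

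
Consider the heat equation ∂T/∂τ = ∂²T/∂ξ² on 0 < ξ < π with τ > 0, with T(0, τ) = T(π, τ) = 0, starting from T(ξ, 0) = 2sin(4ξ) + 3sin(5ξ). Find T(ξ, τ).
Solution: Separating variables: T = Σ c_n exp(-n²τ) sin(nξ). From T(ξ,0) = 2sin(4ξ) + 3sin(5ξ): c_4=2, c_5=3.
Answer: T(ξ, τ) = 2exp(-16τ)sin(4ξ) + 3exp(-25τ)sin(5ξ)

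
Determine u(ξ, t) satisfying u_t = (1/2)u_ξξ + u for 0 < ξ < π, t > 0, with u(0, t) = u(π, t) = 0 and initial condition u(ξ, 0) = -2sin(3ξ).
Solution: Substitute u = exp(t)w.
Then u_t = exp(t)(w_t + w), u_ξξ = exp(t)w_ξξ; substituting and dividing by exp(t), the lower-order terms cancel: w_t = (1/2)w_ξξ (standard heat equation).
Data for w: w(ξ,0) = u(ξ,0) = -2sin(3ξ). The boundary conditions carry over: w(0,t) = w(π,t) = 0.
Separating variables: w = Σ c_n exp(-n²t/2) sin(nξ). From w(ξ,0) = -2sin(3ξ): c_3=-2.
So w(ξ,t) = -2exp(-9t/2)sin(3ξ), and u(ξ,t) = exp(t)w(ξ,t).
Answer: u(ξ, t) = -2exp(-7t/2)sin(3ξ)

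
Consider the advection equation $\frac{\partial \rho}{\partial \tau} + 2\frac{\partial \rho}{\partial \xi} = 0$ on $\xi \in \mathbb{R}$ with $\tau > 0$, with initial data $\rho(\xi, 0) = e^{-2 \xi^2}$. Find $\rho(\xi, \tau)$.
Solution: By characteristics ($d\xi/d\tau = 2$), $\rho(\xi,\tau) = f(\xi - 2\tau)$ with $f = \rho( \cdot , 0)$.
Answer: $\rho(\xi, \tau) = e^{-2 (-2 \tau + \xi)^2}$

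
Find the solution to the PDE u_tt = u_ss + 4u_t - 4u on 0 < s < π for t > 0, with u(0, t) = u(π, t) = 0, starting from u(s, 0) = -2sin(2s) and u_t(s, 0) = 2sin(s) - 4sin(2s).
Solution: Substitute u = exp(2t)w.
Then u_t = exp(2t)(w_t + 2w), u_tt = exp(2t)(w_tt + 4w_t + 4w), u_ss = exp(2t)w_ss; substituting and dividing by exp(2t), the lower-order terms cancel: w_tt = w_ss (standard wave equation).
Data for w: w(s,0) = u(s,0) = -2sin(2s); w_t(s,0) = u_t(s,0) - 2u(s,0) = 2sin(s). The boundary conditions carry over: w(0,t) = w(π,t) = 0.
Separating variables: w = Σ [A_n cos(ω_n t) + B_n sin(ω_n t)] sin(ns), ω_n = n. From ICs (B_n = velocity coefficient / ω_n): A_2=-2, B_1=2.
So w(s,t) = 2sin(s)sin(t) - 2sin(2s)cos(2t), and u(s,t) = exp(2t)w(s,t).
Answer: u(s, t) = 2exp(2t)sin(s)sin(t) - 2exp(2t)sin(2s)cos(2t)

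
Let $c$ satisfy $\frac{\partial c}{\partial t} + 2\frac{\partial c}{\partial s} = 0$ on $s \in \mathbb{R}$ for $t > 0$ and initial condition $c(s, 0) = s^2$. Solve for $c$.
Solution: By characteristics ($ds/dt = 2$), $c(s,t) = f(s - 2t)$ with $f = c( \cdot , 0)$.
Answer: $c(s, t) = s^2 - 4 s t + 4 t^2$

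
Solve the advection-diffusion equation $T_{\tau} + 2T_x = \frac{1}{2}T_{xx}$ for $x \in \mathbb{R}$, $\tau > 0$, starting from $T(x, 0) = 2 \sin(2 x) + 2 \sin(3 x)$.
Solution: Change to a moving frame: let $\eta = x - 2\tau$, $\sigma = \tau$ and write $T(x,\tau) = u(\eta,\sigma)$.
By the chain rule $T_{\tau} = u_{\sigma} - 2u_{\eta}$, $T_x = u_{\eta}$, $T_{xx} = u_{\eta\eta}$.
Then $T_{\tau} + 2T_x = u_{\sigma}$: the advection term cancels and the PDE becomes the heat equation $u_{\sigma} = \frac{1}{2}u_{\eta\eta}$ on $\eta \in \mathbb{R}$.
Initial data: $u(\eta,0) = T(\eta,0) = 2 \sin(2 \eta) + 2 \sin(3 \eta)$.
On $\eta \in \mathbb{R}$ each mode satisfies $(\sin(n\eta))'' = -n^2 \sin(n\eta)$, so $e^{-n^2\sigma/2} \sin(n\eta)$ solves the heat equation; by superposition $u(\eta,\sigma) = \sum c_n e^{-n^2\sigma/2} \sin(n\eta)$.
Reading off the coefficients: $c_2=2, c_3=2$, so $u(\eta,\sigma) = 2 e^{-2 \sigma} \sin(2 \eta) + 2 e^{-9 \sigma/2} \sin(3 \eta)$.
Substituting back $\eta = x - 2\tau$, $\sigma = \tau$: $T(x,\tau) = u(x - 2\tau, \tau)$.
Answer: $T(x, \tau) = -2 e^{-2 \tau} \sin(4 \tau - 2 x) - 2 e^{-9 \tau/2} \sin(6 \tau - 3 x)$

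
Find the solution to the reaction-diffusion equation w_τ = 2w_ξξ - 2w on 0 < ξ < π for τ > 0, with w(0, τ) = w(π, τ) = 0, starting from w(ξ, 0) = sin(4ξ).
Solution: Substitute w = exp(-2τ)u.
Then w_τ = exp(-2τ)(u_τ - 2u), w_ξξ = exp(-2τ)u_ξξ; substituting and dividing by exp(-2τ), the lower-order terms cancel: u_τ = 2u_ξξ (standard heat equation).
Data for u: u(ξ,0) = w(ξ,0) = sin(4ξ). The boundary conditions carry over: u(0,τ) = u(π,τ) = 0.
Separating variables: u = Σ c_n exp(-2n²τ) sin(nξ). From u(ξ,0) = sin(4ξ): c_4=1.
So u(ξ,τ) = exp(-32τ)sin(4ξ), and w(ξ,τ) = exp(-2τ)u(ξ,τ).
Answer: w(ξ, τ) = exp(-34τ)sin(4ξ)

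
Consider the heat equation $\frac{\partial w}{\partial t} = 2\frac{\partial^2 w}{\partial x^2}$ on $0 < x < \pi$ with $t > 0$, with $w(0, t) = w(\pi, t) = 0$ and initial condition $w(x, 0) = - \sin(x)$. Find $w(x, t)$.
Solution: Using separation of variables $w = X(x)T(t)$:
Eigenfunctions: $\sin(nx)$, $n = 1, 2, 3, \ldots$
General solution: $w(x, t) = \sum c_n \sin(nx) e^{-2n^2 t}$
Matching $w(x,0) = - \sin(x)$ term by term: $c_1=-1$.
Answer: $w(x, t) = - e^{-2 t} \sin(x)$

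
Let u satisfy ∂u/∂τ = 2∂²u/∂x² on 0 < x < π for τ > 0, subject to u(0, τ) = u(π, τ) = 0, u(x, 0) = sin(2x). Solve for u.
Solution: Using separation of variables u = X(x)T(τ):
Eigenfunctions: sin(nx), n = 1, 2, 3, ...
General solution: u(x, τ) = Σ c_n sin(nx) exp(-2n² τ)
Matching u(x,0) = sin(2x) term by term: c_2=1.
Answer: u(x, τ) = exp(-8τ)sin(2x)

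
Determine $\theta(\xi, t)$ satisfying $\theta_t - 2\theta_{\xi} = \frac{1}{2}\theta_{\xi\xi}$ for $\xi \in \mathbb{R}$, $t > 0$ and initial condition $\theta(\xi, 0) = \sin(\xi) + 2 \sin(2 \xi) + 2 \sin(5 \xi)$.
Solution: Moving frame: $\eta = \xi + 2t$, $\sigma = t$, $\theta = u(\eta,\sigma)$, so $\theta_t = u_{\sigma} + 2u_{\eta}$ and $\theta_{\xi\xi} = u_{\eta\eta}$.
Hence $\theta_t - 2\theta_{\xi} = u_{\sigma}$ and the PDE becomes the heat equation $u_{\sigma} = \frac{1}{2}u_{\eta\eta}$ on $\eta \in \mathbb{R}$.
Initial data: $u(\eta,0) = \theta(\eta,0) = \sin(\eta) + 2 \sin(2 \eta) + 2 \sin(5 \eta)$. Each mode $\sin(n\eta)$ decays as $e^{-n^2\sigma/2}$ on $\mathbb{R}$, so $u(\eta,\sigma) = \sum c_n e^{-n^2\sigma/2} \sin(n\eta)$ with $c_1=1, c_2=2, c_5=2$: $u(\eta,\sigma) = 2 e^{-2 \sigma} \sin(2 \eta) + e^{-\sigma/2} \sin(\eta) + 2 e^{-25 \sigma/2} \sin(5 \eta)$.
Substituting back: $\theta(\xi,t) = u(\xi + 2t, t)$.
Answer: $\theta(\xi, t) = 2 e^{-2 t} \sin(2 \xi + 4 t) + e^{-t/2} \sin(\xi + 2 t) + 2 e^{-25 t/2} \sin(5 \xi + 10 t)$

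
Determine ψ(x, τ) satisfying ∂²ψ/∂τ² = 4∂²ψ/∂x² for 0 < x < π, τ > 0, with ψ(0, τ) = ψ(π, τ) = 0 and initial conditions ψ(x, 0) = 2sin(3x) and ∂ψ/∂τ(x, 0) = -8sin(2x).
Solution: Separating variables: ψ = Σ [A_n cos(ω_n τ) + B_n sin(ω_n τ)] sin(nx), ω_n = 2n. From ICs (B_n = velocity coefficient / ω_n): A_3=2, B_2=-2.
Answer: ψ(x, τ) = -2sin(2x)sin(4τ) + 2sin(3x)cos(6τ)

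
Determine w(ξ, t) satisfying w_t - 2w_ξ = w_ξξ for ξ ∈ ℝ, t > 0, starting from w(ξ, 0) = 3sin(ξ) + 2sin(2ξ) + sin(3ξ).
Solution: Change to a moving frame: let η = ξ + 2t, σ = t and write w(ξ,t) = u(η,σ).
By the chain rule w_t = u_σ + 2u_η, w_ξ = u_η, w_ξξ = u_ηη.
Then w_t - 2w_ξ = u_σ: the advection term cancels and the PDE becomes the heat equation u_σ = u_ηη on η ∈ ℝ.
Initial data: u(η,0) = w(η,0) = 3sin(η) + 2sin(2η) + sin(3η).
On η ∈ ℝ each mode satisfies (sin(nη))″ = -n² sin(nη), so exp(-n²σ) sin(nη) solves the heat equation; by superposition u(η,σ) = Σ c_n exp(-n²σ) sin(nη).
Reading off the coefficients: c_1=3, c_2=2, c_3=1, so u(η,σ) = 3exp(-σ)sin(η) + 2exp(-4σ)sin(2η) + exp(-9σ)sin(3η).
Substituting back η = ξ + 2t, σ = t: w(ξ,t) = u(ξ + 2t, t).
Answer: w(ξ, t) = 3exp(-t)sin(2t + ξ) + 2exp(-4t)sin(4t + 2ξ) + exp(-9t)sin(6t + 3ξ)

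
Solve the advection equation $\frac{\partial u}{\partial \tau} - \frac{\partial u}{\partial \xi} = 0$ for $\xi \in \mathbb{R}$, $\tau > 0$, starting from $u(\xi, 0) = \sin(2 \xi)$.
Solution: By characteristics ($d\xi/d\tau = -1$), $u(\xi,\tau) = f(\xi + \tau)$ with $f = u( \cdot , 0)$.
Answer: $u(\xi, \tau) = \sin(2 \tau + 2 \xi)$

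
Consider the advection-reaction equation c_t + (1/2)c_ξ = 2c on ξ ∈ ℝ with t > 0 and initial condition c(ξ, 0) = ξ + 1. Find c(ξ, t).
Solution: Substitute c = exp(2t)u.
Then c_t = exp(2t)(u_t + 2u), c_ξ = exp(2t)u_ξ; substituting and dividing by exp(2t), the lower-order terms cancel: u_t + (1/2)u_ξ = 0 (standard advection equation).
Data for u: u(ξ,0) = c(ξ,0) = ξ + 1.
By characteristics (dξ/dt = 1/2), u(ξ,t) = f(ξ - (1/2)t) with f = u(·, 0).
So u(ξ,t) = -(1/2)t + ξ + 1, and c(ξ,t) = exp(2t)u(ξ,t).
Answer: c(ξ, t) = -(1/2)texp(2t) + ξexp(2t) + exp(2t)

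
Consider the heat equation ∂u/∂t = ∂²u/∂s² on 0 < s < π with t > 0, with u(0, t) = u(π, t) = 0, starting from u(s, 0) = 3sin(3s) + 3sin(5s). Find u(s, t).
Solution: Separating variables: u = Σ c_n exp(-n²t) sin(ns). From u(s,0) = 3sin(3s) + 3sin(5s): c_3=3, c_5=3.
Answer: u(s, t) = 3exp(-9t)sin(3s) + 3exp(-25t)sin(5s)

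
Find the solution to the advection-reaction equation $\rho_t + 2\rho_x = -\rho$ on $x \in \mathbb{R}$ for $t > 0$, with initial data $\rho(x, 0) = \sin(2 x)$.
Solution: Substitute $\rho = e^{-t}u$.
Then $\rho_t = e^{-t}(u_t - u)$, $\rho_x = e^{-t}u_x$; substituting and dividing by $e^{-t}$, the lower-order terms cancel: $u_t + 2u_x = 0$ (standard advection equation).
Data for $u$: $u(x,0) = \rho(x,0) = \sin(2 x)$.
By characteristics ($dx/dt = 2$), $u(x,t) = f(x - 2t)$ with $f = u( \cdot , 0)$.
So $u(x,t) = - \sin(4 t - 2 x)$, and $\rho(x,t) = e^{-t}u(x,t)$.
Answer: $\rho(x, t) = - e^{-t} \sin(4 t - 2 x)$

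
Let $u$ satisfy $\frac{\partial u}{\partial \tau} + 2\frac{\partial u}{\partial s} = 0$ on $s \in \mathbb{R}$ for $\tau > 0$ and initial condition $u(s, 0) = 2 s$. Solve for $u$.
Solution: By characteristics ($ds/d\tau = 2$), $u(s,\tau) = f(s - 2\tau)$ with $f = u( \cdot , 0)$.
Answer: $u(s, \tau) = -4 \tau + 2 s$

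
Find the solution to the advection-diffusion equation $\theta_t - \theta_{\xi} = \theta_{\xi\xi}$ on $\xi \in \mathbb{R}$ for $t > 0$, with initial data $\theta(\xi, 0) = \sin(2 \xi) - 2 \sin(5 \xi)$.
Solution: Moving frame: $\eta = \xi + t$, $\sigma = t$, $\theta = u(\eta,\sigma)$, so $\theta_t = u_{\sigma} + u_{\eta}$ and $\theta_{\xi\xi} = u_{\eta\eta}$.
Hence $\theta_t - \theta_{\xi} = u_{\sigma}$ and the PDE becomes the heat equation $u_{\sigma} = u_{\eta\eta}$ on $\eta \in \mathbb{R}$.
Initial data: $u(\eta,0) = \theta(\eta,0) = \sin(2 \eta) - 2 \sin(5 \eta)$. Each mode $\sin(n\eta)$ decays as $e^{-n^2\sigma}$ on $\mathbb{R}$, so $u(\eta,\sigma) = \sum c_n e^{-n^2\sigma} \sin(n\eta)$ with $c_2=1, c_5=-2$: $u(\eta,\sigma) = e^{-4 \sigma} \sin(2 \eta) - 2 e^{-25 \sigma} \sin(5 \eta)$.
Substituting back: $\theta(\xi,t) = u(\xi + t, t)$.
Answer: $\theta(\xi, t) = e^{-4 t} \sin(2 \xi + 2 t) - 2 e^{-25 t} \sin(5 \xi + 5 t)$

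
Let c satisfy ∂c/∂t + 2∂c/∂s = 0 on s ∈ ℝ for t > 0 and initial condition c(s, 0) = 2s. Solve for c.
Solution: By method of characteristics (waves move right with speed 2):
Along characteristics s - 2t = const, c is constant, so c(s,t) = f(s - 2t) with f = c(·, 0).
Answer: c(s, t) = 2s - 4t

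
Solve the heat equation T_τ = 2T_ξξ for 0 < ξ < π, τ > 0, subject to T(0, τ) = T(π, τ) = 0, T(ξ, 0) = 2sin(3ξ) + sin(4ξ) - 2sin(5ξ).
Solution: Using separation of variables T = X(ξ)G(τ):
Eigenfunctions: sin(nξ), n = 1, 2, 3, ...
General solution: T(ξ, τ) = Σ c_n sin(nξ) exp(-2n² τ)
Matching T(ξ,0) = 2sin(3ξ) + sin(4ξ) - 2sin(5ξ) term by term: c_3=2, c_4=1, c_5=-2.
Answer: T(ξ, τ) = 2exp(-18τ)sin(3ξ) + exp(-32τ)sin(4ξ) - 2exp(-50τ)sin(5ξ)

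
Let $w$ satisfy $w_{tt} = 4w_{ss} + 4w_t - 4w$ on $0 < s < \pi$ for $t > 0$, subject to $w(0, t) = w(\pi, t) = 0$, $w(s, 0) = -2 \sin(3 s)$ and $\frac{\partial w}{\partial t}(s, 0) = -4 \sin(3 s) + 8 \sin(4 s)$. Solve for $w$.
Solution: Substitute $w = e^{2t}u$.
Then $w_t = e^{2t}(u_t + 2u)$, $w_{tt} = e^{2t}(u_{tt} + 4u_t + 4u)$, $w_{ss} = e^{2t}u_{ss}$; substituting and dividing by $e^{2t}$, the lower-order terms cancel: $u_{tt} = 4u_{ss}$ (standard wave equation).
Data for $u$: $u(s,0) = w(s,0) = -2 \sin(3 s)$; $u_t(s,0) = w_t(s,0) - 2w(s,0) = 8 \sin(4 s)$. The boundary conditions carry over: $u(0,t) = u(\pi,t) = 0$.
Separating variables: $u = \sum [A_n \cos(\omega_n t) + B_n \sin(\omega_n t)] \sin(ns)$, $\omega_n = 2n$. From ICs ($B_n$ = velocity coefficient / $\omega_n$): $A_3=-2, B_4=1$.
So $u(s,t) = -2 \sin(3 s) \cos(6 t) + \sin(4 s) \sin(8 t)$, and $w(s,t) = e^{2t}u(s,t)$.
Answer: $w(s, t) = -2 e^{2 t} \sin(3 s) \cos(6 t) + e^{2 t} \sin(4 s) \sin(8 t)$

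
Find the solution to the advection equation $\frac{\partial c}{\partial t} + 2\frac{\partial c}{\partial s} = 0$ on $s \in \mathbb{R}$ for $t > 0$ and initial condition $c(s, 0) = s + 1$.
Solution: By method of characteristics (waves move right with speed 2):
Along characteristics $s - 2t =$ const, $c$ is constant, so $c(s,t) = f(s - 2t)$ with $f = c( \cdot , 0)$.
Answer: $c(s, t) = s - 2 t + 1$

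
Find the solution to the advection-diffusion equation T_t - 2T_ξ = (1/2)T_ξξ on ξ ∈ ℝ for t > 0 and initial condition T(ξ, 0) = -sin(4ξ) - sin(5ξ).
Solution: Moving frame: η = ξ + 2t, σ = t, T = u(η,σ), so T_t = u_σ + 2u_η and T_ξξ = u_ηη.
Hence T_t - 2T_ξ = u_σ and the PDE becomes the heat equation u_σ = (1/2)u_ηη on η ∈ ℝ.
Initial data: u(η,0) = T(η,0) = -sin(4η) - sin(5η). Each mode sin(nη) decays as exp(-n²σ/2) on ℝ, so u(η,σ) = Σ c_n exp(-n²σ/2) sin(nη) with c_4=-1, c_5=-1: u(η,σ) = -exp(-8σ)sin(4η) - exp(-25σ/2)sin(5η).
Substituting back: T(ξ,t) = u(ξ + 2t, t).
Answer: T(ξ, t) = -exp(-8t)sin(8t + 4ξ) - exp(-25t/2)sin(10t + 5ξ)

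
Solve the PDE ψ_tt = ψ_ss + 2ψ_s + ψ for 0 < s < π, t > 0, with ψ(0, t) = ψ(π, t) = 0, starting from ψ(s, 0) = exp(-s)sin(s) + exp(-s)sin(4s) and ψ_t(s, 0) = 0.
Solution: Substitute ψ = exp(-s)u.
Then ψ_s = exp(-s)(u_s - u), ψ_ss = exp(-s)(u_ss - 2u_s + u), ψ_tt = exp(-s)u_tt; substituting and dividing by exp(-s), the lower-order terms cancel: u_tt = u_ss (standard wave equation).
Data for u: u(s,0) = exp(s)ψ(s,0) = sin(s) + sin(4s); u_t(s,0) = exp(s)ψ_t(s,0) = 0. The boundary conditions carry over: u(0,t) = u(π,t) = 0.
Separating variables: u = Σ [A_n cos(ω_n t) + B_n sin(ω_n t)] sin(ns), ω_n = n. From ICs: A_1=1, A_4=1.
So u(s,t) = sin(s)cos(t) + sin(4s)cos(4t), and ψ(s,t) = exp(-s)u(s,t).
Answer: ψ(s, t) = exp(-s)sin(s)cos(t) + exp(-s)sin(4s)cos(4t)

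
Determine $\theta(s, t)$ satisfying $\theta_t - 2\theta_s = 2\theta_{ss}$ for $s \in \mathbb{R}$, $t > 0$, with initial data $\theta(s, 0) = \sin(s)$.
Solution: Moving frame: $\eta = s + 2t$, $\sigma = t$, $\theta = u(\eta,\sigma)$, so $\theta_t = u_{\sigma} + 2u_{\eta}$ and $\theta_{ss} = u_{\eta\eta}$.
Hence $\theta_t - 2\theta_s = u_{\sigma}$ and the PDE becomes the heat equation $u_{\sigma} = 2u_{\eta\eta}$ on $\eta \in \mathbb{R}$.
Initial data: $u(\eta,0) = \theta(\eta,0) = \sin(\eta)$. Each mode $\sin(n\eta)$ decays as $e^{-2n^2\sigma}$ on $\mathbb{R}$, so $u(\eta,\sigma) = \sum c_n e^{-2n^2\sigma} \sin(n\eta)$ with $c_1=1$: $u(\eta,\sigma) = e^{-2 \sigma} \sin(\eta)$.
Substituting back: $\theta(s,t) = u(s + 2t, t)$.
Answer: $\theta(s, t) = e^{-2 t} \sin(s + 2 t)$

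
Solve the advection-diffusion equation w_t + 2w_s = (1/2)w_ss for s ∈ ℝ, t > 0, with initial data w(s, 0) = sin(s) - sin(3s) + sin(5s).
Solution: Change to a moving frame: let η = s - 2t, σ = t and write w(s,t) = u(η,σ).
By the chain rule w_t = u_σ - 2u_η, w_s = u_η, w_ss = u_ηη.
Then w_t + 2w_s = u_σ: the advection term cancels and the PDE becomes the heat equation u_σ = (1/2)u_ηη on η ∈ ℝ.
Initial data: u(η,0) = w(η,0) = sin(η) - sin(3η) + sin(5η).
On η ∈ ℝ each mode satisfies (sin(nη))″ = -n² sin(nη), so exp(-n²σ/2) sin(nη) solves the heat equation; by superposition u(η,σ) = Σ c_n exp(-n²σ/2) sin(nη).
Reading off the coefficients: c_1=1, c_3=-1, c_5=1, so u(η,σ) = exp(-σ/2)sin(η) - exp(-9σ/2)sin(3η) + exp(-25σ/2)sin(5η).
Substituting back η = s - 2t, σ = t: w(s,t) = u(s - 2t, t).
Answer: w(s, t) = exp(-t/2)sin(s - 2t) - exp(-9t/2)sin(3s - 6t) + exp(-25t/2)sin(5s - 10t)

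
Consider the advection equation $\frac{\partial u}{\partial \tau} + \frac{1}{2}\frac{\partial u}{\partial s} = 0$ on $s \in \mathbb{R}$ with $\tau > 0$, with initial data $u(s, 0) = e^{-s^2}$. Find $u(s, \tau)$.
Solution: By characteristics ($ds/d\tau = 1/2$), $u(s,\tau) = f(s - \frac{1}{2}\tau)$ with $f = u( \cdot , 0)$.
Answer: $u(s, \tau) = e^{-(-\tau/2 + s)^2}$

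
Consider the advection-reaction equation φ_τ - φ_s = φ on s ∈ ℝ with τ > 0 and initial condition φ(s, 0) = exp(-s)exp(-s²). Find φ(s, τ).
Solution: Substitute φ = exp(-s)u.
Then φ_s = exp(-s)(u_s - u), φ_τ = exp(-s)u_τ; substituting and dividing by exp(-s), the lower-order terms cancel: u_τ - u_s = 0 (standard advection equation).
Data for u: u(s,0) = exp(s)φ(s,0) = exp(-s²).
By characteristics (ds/dτ = -1), u(s,τ) = f(s + τ) with f = u(·, 0).
So u(s,τ) = exp(-(s + τ)²), and φ(s,τ) = exp(-s)u(s,τ).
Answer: φ(s, τ) = exp(-s)exp(-(s + τ)²)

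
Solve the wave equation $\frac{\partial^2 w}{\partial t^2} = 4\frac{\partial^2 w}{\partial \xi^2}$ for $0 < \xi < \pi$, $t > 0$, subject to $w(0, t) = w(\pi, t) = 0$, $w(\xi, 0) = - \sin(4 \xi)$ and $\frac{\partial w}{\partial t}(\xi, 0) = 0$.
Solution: Using separation of variables $w = X(\xi)T(t)$:
Eigenfunctions: $\sin(n\xi)$, $n = 1, 2, 3, \ldots$
General solution: $w(\xi, t) = \sum [A_n \cos(2n t) + B_n \sin(2n t)] \sin(n\xi)$
From $w(\xi,0) = - \sin(4 \xi)$: $A_4=-1$. From $w_t(\xi,0) = 0$: all $B_n = 0$.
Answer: $w(\xi, t) = - \sin(4 \xi) \cos(8 t)$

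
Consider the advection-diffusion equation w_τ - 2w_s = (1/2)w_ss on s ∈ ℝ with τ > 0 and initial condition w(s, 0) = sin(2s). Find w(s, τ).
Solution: Change to a moving frame: let η = s + 2τ, σ = τ and write w(s,τ) = u(η,σ).
By the chain rule w_τ = u_σ + 2u_η, w_s = u_η, w_ss = u_ηη.
Then w_τ - 2w_s = u_σ: the advection term cancels and the PDE becomes the heat equation u_σ = (1/2)u_ηη on η ∈ ℝ.
Initial data: u(η,0) = w(η,0) = sin(2η).
On η ∈ ℝ each mode satisfies (sin(nη))″ = -n² sin(nη), so exp(-n²σ/2) sin(nη) solves the heat equation; by superposition u(η,σ) = Σ c_n exp(-n²σ/2) sin(nη).
Reading off the coefficients: c_2=1, so u(η,σ) = exp(-2σ)sin(2η).
Substituting back η = s + 2τ, σ = τ: w(s,τ) = u(s + 2τ, τ).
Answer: w(s, τ) = exp(-2τ)sin(2s + 4τ)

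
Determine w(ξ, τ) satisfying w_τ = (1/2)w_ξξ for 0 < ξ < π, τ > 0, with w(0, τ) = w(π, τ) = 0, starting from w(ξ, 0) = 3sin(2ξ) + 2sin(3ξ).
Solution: Using separation of variables w = X(ξ)T(τ):
Eigenfunctions: sin(nξ), n = 1, 2, 3, ...
General solution: w(ξ, τ) = Σ c_n sin(nξ) exp(-n² τ/2)
Matching w(ξ,0) = 3sin(2ξ) + 2sin(3ξ) term by term: c_2=3, c_3=2.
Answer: w(ξ, τ) = 3exp(-2τ)sin(2ξ) + 2exp(-9τ/2)sin(3ξ)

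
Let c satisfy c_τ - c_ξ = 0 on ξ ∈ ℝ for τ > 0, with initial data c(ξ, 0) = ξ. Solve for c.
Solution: By characteristics (dξ/dτ = -1), c(ξ,τ) = f(ξ + τ) with f = c(·, 0).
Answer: c(ξ, τ) = ξ + τ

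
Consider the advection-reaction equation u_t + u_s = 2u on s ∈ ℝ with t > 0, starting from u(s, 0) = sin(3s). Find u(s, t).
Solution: Substitute u = exp(2t)w.
Then u_t = exp(2t)(w_t + 2w), u_s = exp(2t)w_s; substituting and dividing by exp(2t), the lower-order terms cancel: w_t + w_s = 0 (standard advection equation).
Data for w: w(s,0) = u(s,0) = sin(3s).
By characteristics (ds/dt = 1), w(s,t) = f(s - t) with f = w(·, 0).
So w(s,t) = sin(3s - 3t), and u(s,t) = exp(2t)w(s,t).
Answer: u(s, t) = exp(2t)sin(3s - 3t)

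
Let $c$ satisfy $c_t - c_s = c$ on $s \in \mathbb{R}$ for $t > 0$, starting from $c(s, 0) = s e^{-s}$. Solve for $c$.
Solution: Substitute $c = e^{-s}u$.
Then $c_s = e^{-s}(u_s - u)$, $c_t = e^{-s}u_t$; substituting and dividing by $e^{-s}$, the lower-order terms cancel: $u_t - u_s = 0$ (standard advection equation).
Data for $u$: $u(s,0) = e^{s}c(s,0) = s$.
By characteristics ($ds/dt = -1$), $u(s,t) = f(s + t)$ with $f = u( \cdot , 0)$.
So $u(s,t) = s + t$, and $c(s,t) = e^{-s}u(s,t)$.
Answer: $c(s, t) = s e^{-s} + t e^{-s}$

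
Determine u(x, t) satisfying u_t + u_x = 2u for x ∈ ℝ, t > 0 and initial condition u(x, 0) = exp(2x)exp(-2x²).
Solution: Substitute u = exp(2x)w.
Then u_x = exp(2x)(w_x + 2w), u_t = exp(2x)w_t; substituting and dividing by exp(2x), the lower-order terms cancel: w_t + w_x = 0 (standard advection equation).
Data for w: w(x,0) = exp(-2x)u(x,0) = exp(-2x²).
By characteristics (dx/dt = 1), w(x,t) = f(x - t) with f = w(·, 0).
So w(x,t) = exp(-2(-t + x)²), and u(x,t) = exp(2x)w(x,t).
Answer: u(x, t) = exp(2x)exp(-2(-t + x)²)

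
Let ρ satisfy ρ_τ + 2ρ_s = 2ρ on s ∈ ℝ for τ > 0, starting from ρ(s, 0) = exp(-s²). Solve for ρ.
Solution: Substitute ρ = exp(2τ)u.
Then ρ_τ = exp(2τ)(u_τ + 2u), ρ_s = exp(2τ)u_s; substituting and dividing by exp(2τ), the lower-order terms cancel: u_τ + 2u_s = 0 (standard advection equation).
Data for u: u(s,0) = ρ(s,0) = exp(-s²).
By characteristics (ds/dτ = 2), u(s,τ) = f(s - 2τ) with f = u(·, 0).
So u(s,τ) = exp(-(s - 2τ)²), and ρ(s,τ) = exp(2τ)u(s,τ).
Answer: ρ(s, τ) = exp(2τ)exp(-(s - 2τ)²)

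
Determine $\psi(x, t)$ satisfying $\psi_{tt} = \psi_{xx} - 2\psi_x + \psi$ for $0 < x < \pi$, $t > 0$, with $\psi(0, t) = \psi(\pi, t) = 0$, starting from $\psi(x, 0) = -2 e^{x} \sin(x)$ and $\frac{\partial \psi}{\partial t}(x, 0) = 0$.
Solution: Substitute $\psi = e^{x}u$, i.e. $u = e^{-x}\psi$.
By the product rule, $\psi_x = e^{x}(u_x + u)$, $\psi_{xx} = e^{x}(u_{xx} + 2u_x + u)$, $\psi_{tt} = e^{x}u_{tt}$.
Substituting into the PDE and dividing by $e^{x}$: $u_{tt} = (u_{xx} + 2u_x + u) - 2(u_x + u) + u$.
The lower-order terms cancel, leaving the standard wave equation $u_{tt} = u_{xx}$.
Initial data for $u$: $u(x,0) = e^{-x}\psi(x,0) = -2 \sin(x)$; $u_t(x,0) = e^{-x}\psi_t(x,0) = 0$. The boundary conditions carry over: $u(0,t) = u(\pi,t) = 0$.
Solve for $u$:
  Using separation of variables $u = X(x)T(t)$:
  Eigenfunctions: $\sin(nx)$, $n = 1, 2, 3, \ldots$
  General solution: $u(x, t) = \sum [A_n \cos(n t) + B_n \sin(n t)] \sin(nx)$
  From $u(x,0) = -2 \sin(x)$: $A_1=-2$. From $u_t(x,0) = 0$: all $B_n = 0$.
Hence $u(x,t) = -2 \sin(x) \cos(t)$.
Transform back: $\psi(x,t) = e^{x}u(x,t)$.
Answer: $\psi(x, t) = -2 e^{x} \sin(x) \cos(t)$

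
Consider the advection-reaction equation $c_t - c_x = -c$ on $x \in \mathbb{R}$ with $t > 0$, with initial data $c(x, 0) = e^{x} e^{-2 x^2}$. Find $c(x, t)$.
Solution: Substitute $c = e^{x}u$, i.e. $u = e^{-x}c$.
By the product rule, $c_x = e^{x}(u_x + u)$, $c_t = e^{x}u_t$.
Substituting into the PDE and dividing by $e^{x}$: $u_t - (u_x + u) = -u$.
The lower-order terms cancel, leaving the standard advection equation $u_t - u_x = 0$.
Initial data for $u$: $u(x,0) = e^{-x}c(x,0) = e^{-2 x^2}$.
Solve for $u$:
  By method of characteristics (waves move left with speed 1):
  Along characteristics $x + t =$ const, $u$ is constant, so $u(x,t) = f(x + t)$ with $f = u( \cdot , 0)$.
Hence $u(x,t) = e^{-2 (t + x)^2}$.
Transform back: $c(x,t) = e^{x}u(x,t)$.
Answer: $c(x, t) = e^{x} e^{-2 (t + x)^2}$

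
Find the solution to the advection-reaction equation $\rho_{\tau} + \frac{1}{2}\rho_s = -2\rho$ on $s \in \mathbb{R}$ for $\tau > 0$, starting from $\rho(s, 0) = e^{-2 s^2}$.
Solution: Substitute $\rho = e^{-2\tau}u$, i.e. $u = e^{2\tau}\rho$.
By the product rule, $\rho_{\tau} = e^{-2\tau}(u_{\tau} - 2u)$, $\rho_s = e^{-2\tau}u_s$.
Substituting into the PDE and dividing by $e^{-2\tau}$: $u_{\tau} - 2u + \frac{1}{2}u_s = -2u$.
The lower-order terms cancel, leaving the standard advection equation $u_{\tau} + \frac{1}{2}u_s = 0$.
Initial data for $u$: $u(s,0) = \rho(s,0) = e^{-2 s^2}$.
Solve for $u$:
  By method of characteristics (waves move right with speed 1/2):
  Along characteristics $s - \frac{1}{2}\tau =$ const, $u$ is constant, so $u(s,\tau) = f(s - \frac{1}{2}\tau)$ with $f = u( \cdot , 0)$.
Hence $u(s,\tau) = e^{-2 (s - \tau/2)^2}$.
Transform back: $\rho(s,\tau) = e^{-2\tau}u(s,\tau)$.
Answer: $\rho(s, \tau) = e^{-2 \tau} e^{-2 (-\tau/2 + s)^2}$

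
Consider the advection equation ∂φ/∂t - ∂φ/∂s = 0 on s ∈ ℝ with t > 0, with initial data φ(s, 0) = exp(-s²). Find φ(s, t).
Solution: By method of characteristics (waves move left with speed 1):
Along characteristics s + t = const, φ is constant, so φ(s,t) = f(s + t) with f = φ(·, 0).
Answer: φ(s, t) = exp(-(s + t)²)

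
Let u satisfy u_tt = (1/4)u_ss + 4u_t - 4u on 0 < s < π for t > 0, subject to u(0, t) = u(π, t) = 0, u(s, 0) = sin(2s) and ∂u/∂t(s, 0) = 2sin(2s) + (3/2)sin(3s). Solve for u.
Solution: Substitute u = exp(2t)w, i.e. w = exp(-2t)u.
By the product rule, u_t = exp(2t)(w_t + 2w), u_tt = exp(2t)(w_tt + 4w_t + 4w), u_ss = exp(2t)w_ss.
Substituting into the PDE and dividing by exp(2t): w_tt + 4w_t + 4w = (1/4)w_ss + 4(w_t + 2w) - 4w.
The lower-order terms cancel, leaving the standard wave equation w_tt = (1/4)w_ss.
Initial data for w: w(s,0) = u(s,0) = sin(2s); w_t(s,0) = u_t(s,0) - 2u(s,0) = (3/2)sin(3s). The boundary conditions carry over: w(0,t) = w(π,t) = 0.
Solve for w:
  Using separation of variables w = X(s)T(t):
  Eigenfunctions: sin(ns), n = 1, 2, 3, ...
  General solution: w(s, t) = Σ [A_n cos(n t/2) + B_n sin(n t/2)] sin(ns)
  From w(s,0) = sin(2s): A_2=1. From w_t(s,0) = (3/2)sin(3s), using w_t(s,0) = Σ ω_n B_n sin(ns) with ω_n = n/2: B_3 = (3/2)/(3/2) = 1.
Hence w(s,t) = sin(2s)cos(t) + sin(3s)sin(3t/2).
Transform back: u(s,t) = exp(2t)w(s,t).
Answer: u(s, t) = exp(2t)sin(2s)cos(t) + exp(2t)sin(3s)sin(3t/2)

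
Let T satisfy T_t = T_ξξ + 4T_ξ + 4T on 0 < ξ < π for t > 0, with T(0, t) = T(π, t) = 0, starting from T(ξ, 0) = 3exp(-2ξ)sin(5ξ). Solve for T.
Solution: Substitute T = exp(-2ξ)u, i.e. u = exp(2ξ)T.
By the product rule, T_ξ = exp(-2ξ)(u_ξ - 2u), T_ξξ = exp(-2ξ)(u_ξξ - 4u_ξ + 4u), T_t = exp(-2ξ)u_t.
Substituting into the PDE and dividing by exp(-2ξ): u_t = (u_ξξ - 4u_ξ + 4u) + 4(u_ξ - 2u) + 4u.
The lower-order terms cancel, leaving the standard heat equation u_t = u_ξξ.
Initial data for u: u(ξ,0) = exp(2ξ)T(ξ,0) = 3sin(5ξ). The boundary conditions carry over: u(0,t) = u(π,t) = 0.
Solve for u:
  Using separation of variables u = X(ξ)G(t):
  Eigenfunctions: sin(nξ), n = 1, 2, 3, ...
  General solution: u(ξ, t) = Σ c_n sin(nξ) exp(-n² t)
  Matching u(ξ,0) = 3sin(5ξ) term by term: c_5=3.
Hence u(ξ,t) = 3exp(-25t)sin(5ξ).
Transform back: T(ξ,t) = exp(-2ξ)u(ξ,t).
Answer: T(ξ, t) = 3exp(-25t)exp(-2ξ)sin(5ξ)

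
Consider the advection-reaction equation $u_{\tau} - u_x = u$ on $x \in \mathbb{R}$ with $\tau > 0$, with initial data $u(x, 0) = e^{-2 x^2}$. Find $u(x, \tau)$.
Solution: Substitute $u = e^{\tau}w$, i.e. $w = e^{-\tau}u$.
By the product rule, $u_{\tau} = e^{\tau}(w_{\tau} + w)$, $u_x = e^{\tau}w_x$.
Substituting into the PDE and dividing by $e^{\tau}$: $w_{\tau} + w - w_x = w$.
The lower-order terms cancel, leaving the standard advection equation $w_{\tau} - w_x = 0$.
Initial data for $w$: $w(x,0) = u(x,0) = e^{-2 x^2}$.
Solve for $w$:
  By method of characteristics (waves move left with speed 1):
  Along characteristics $x + \tau =$ const, $w$ is constant, so $w(x,\tau) = f(x + \tau)$ with $f = w( \cdot , 0)$.
Hence $w(x,\tau) = e^{-2 (x + \tau)^2}$.
Transform back: $u(x,\tau) = e^{\tau}w(x,\tau)$.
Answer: $u(x, \tau) = e^{\tau} e^{-2 (\tau + x)^2}$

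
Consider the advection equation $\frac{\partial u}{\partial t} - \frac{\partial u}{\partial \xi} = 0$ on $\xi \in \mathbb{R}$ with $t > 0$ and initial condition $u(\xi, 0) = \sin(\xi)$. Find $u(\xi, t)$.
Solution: By characteristics ($d\xi/dt = -1$), $u(\xi,t) = f(\xi + t)$ with $f = u( \cdot , 0)$.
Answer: $u(\xi, t) = \sin(\xi + t)$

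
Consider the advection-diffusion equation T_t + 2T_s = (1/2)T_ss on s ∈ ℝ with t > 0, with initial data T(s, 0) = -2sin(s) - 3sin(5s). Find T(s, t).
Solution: Moving frame: η = s - 2t, σ = t, T = u(η,σ), so T_t = u_σ - 2u_η and T_ss = u_ηη.
Hence T_t + 2T_s = u_σ and the PDE becomes the heat equation u_σ = (1/2)u_ηη on η ∈ ℝ.
Initial data: u(η,0) = T(η,0) = -2sin(η) - 3sin(5η). Each mode sin(nη) decays as exp(-n²σ/2) on ℝ, so u(η,σ) = Σ c_n exp(-n²σ/2) sin(nη) with c_1=-2, c_5=-3: u(η,σ) = -2exp(-σ/2)sin(η) - 3exp(-25σ/2)sin(5η).
Substituting back: T(s,t) = u(s - 2t, t).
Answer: T(s, t) = -2exp(-t/2)sin(s - 2t) - 3exp(-25t/2)sin(5s - 10t)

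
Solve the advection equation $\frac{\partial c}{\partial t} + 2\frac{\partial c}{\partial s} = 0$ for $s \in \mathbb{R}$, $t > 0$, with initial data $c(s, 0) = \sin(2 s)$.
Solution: By method of characteristics (waves move right with speed 2):
Along characteristics $s - 2t =$ const, $c$ is constant, so $c(s,t) = f(s - 2t)$ with $f = c( \cdot , 0)$.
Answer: $c(s, t) = \sin(2 s - 4 t)$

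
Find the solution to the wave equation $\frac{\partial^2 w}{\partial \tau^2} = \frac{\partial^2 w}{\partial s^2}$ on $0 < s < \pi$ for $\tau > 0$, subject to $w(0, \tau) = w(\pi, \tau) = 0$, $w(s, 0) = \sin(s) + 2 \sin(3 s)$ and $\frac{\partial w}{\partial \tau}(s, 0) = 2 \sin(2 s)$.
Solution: Using separation of variables $w = X(s)T(\tau)$:
Eigenfunctions: $\sin(ns)$, $n = 1, 2, 3, \ldots$
General solution: $w(s, \tau) = \sum [A_n \cos(n \tau) + B_n \sin(n \tau)] \sin(ns)$
From $w(s,0) = \sin(s) + 2 \sin(3 s)$: $A_1=1, A_3=2$. From $w_{\tau}(s,0) = 2 \sin(2 s)$, using $w_{\tau}(s,0) = \sum \omega_n B_n \sin(ns)$ with $\omega_n = n$: $B_2 = 2/2 = 1$.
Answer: $w(s, \tau) = \sin(2 \tau) \sin(2 s) + \sin(s) \cos(\tau) + 2 \sin(3 s) \cos(3 \tau)$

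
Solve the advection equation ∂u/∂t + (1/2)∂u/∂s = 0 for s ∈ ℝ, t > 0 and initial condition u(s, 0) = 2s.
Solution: By method of characteristics (waves move right with speed 1/2):
Along characteristics s - (1/2)t = const, u is constant, so u(s,t) = f(s - (1/2)t) with f = u(·, 0).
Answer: u(s, t) = 2s - t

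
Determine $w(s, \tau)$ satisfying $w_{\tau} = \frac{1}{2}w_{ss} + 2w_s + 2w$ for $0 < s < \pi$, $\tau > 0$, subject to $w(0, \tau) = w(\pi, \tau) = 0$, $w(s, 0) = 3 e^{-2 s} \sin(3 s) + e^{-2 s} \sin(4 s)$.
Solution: Substitute $w = e^{-2s}u$, i.e. $u = e^{2s}w$.
By the product rule, $w_s = e^{-2s}(u_s - 2u)$, $w_{ss} = e^{-2s}(u_{ss} - 4u_s + 4u)$, $w_{\tau} = e^{-2s}u_{\tau}$.
Substituting into the PDE and dividing by $e^{-2s}$: $u_{\tau} = \frac{1}{2}(u_{ss} - 4u_s + 4u) + 2(u_s - 2u) + 2u$.
The lower-order terms cancel, leaving the standard heat equation $u_{\tau} = \frac{1}{2}u_{ss}$.
Initial data for $u$: $u(s,0) = e^{2s}w(s,0) = 3 \sin(3 s) + \sin(4 s)$. The boundary conditions carry over: $u(0,\tau) = u(\pi,\tau) = 0$.
Solve for $u$:
  Using separation of variables $u = X(s)T(\tau)$:
  Eigenfunctions: $\sin(ns)$, $n = 1, 2, 3, \ldots$
  General solution: $u(s, \tau) = \sum c_n \sin(ns) e^{-n^2 \tau/2}$
  Matching $u(s,0) = 3 \sin(3 s) + \sin(4 s)$ term by term: $c_3=3, c_4=1$.
Hence $u(s,\tau) = e^{-8 \tau} \sin(4 s) + 3 e^{-9 \tau/2} \sin(3 s)$.
Transform back: $w(s,\tau) = e^{-2s}u(s,\tau)$.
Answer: $w(s, \tau) = e^{-8 \tau} e^{-2 s} \sin(4 s) + 3 e^{-9 \tau/2} e^{-2 s} \sin(3 s)$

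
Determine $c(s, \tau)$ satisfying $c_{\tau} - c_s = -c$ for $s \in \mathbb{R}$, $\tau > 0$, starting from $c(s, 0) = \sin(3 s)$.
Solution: Substitute $c = e^{-\tau}u$, i.e. $u = e^{\tau}c$.
By the product rule, $c_{\tau} = e^{-\tau}(u_{\tau} - u)$, $c_s = e^{-\tau}u_s$.
Substituting into the PDE and dividing by $e^{-\tau}$: $u_{\tau} - u - u_s = -u$.
The lower-order terms cancel, leaving the standard advection equation $u_{\tau} - u_s = 0$.
Initial data for $u$: $u(s,0) = c(s,0) = \sin(3 s)$.
Solve for $u$:
  By method of characteristics (waves move left with speed 1):
  Along characteristics $s + \tau =$ const, $u$ is constant, so $u(s,\tau) = f(s + \tau)$ with $f = u( \cdot , 0)$.
Hence $u(s,\tau) = \sin(3 s + 3 \tau)$.
Transform back: $c(s,\tau) = e^{-\tau}u(s,\tau)$.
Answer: $c(s, \tau) = e^{-\tau} \sin(3 \tau + 3 s)$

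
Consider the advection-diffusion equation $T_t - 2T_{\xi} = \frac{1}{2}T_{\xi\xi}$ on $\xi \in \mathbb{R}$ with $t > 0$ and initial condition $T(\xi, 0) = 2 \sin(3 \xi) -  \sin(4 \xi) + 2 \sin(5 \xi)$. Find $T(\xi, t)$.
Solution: Change to a moving frame: let $\eta = \xi + 2t$, $\sigma = t$ and write $T(\xi,t) = u(\eta,\sigma)$.
By the chain rule $T_t = u_{\sigma} + 2u_{\eta}$, $T_{\xi} = u_{\eta}$, $T_{\xi\xi} = u_{\eta\eta}$.
Then $T_t - 2T_{\xi} = u_{\sigma}$: the advection term cancels and the PDE becomes the heat equation $u_{\sigma} = \frac{1}{2}u_{\eta\eta}$ on $\eta \in \mathbb{R}$.
Initial data: $u(\eta,0) = T(\eta,0) = 2 \sin(3 \eta) - \sin(4 \eta) + 2 \sin(5 \eta)$.
On $\eta \in \mathbb{R}$ each mode satisfies $(\sin(n\eta))'' = -n^2 \sin(n\eta)$, so $e^{-n^2\sigma/2} \sin(n\eta)$ solves the heat equation; by superposition $u(\eta,\sigma) = \sum c_n e^{-n^2\sigma/2} \sin(n\eta)$.
Reading off the coefficients: $c_3=2, c_4=-1, c_5=2$, so $u(\eta,\sigma) = - e^{-8 \sigma} \sin(4 \eta) + 2 e^{-9 \sigma/2} \sin(3 \eta) + 2 e^{-25 \sigma/2} \sin(5 \eta)$.
Substituting back $\eta = \xi + 2t$, $\sigma = t$: $T(\xi,t) = u(\xi + 2t, t)$.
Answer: $T(\xi, t) = - e^{-8 t} \sin(4 \xi + 8 t) + 2 e^{-9 t/2} \sin(3 \xi + 6 t) + 2 e^{-25 t/2} \sin(5 \xi + 10 t)$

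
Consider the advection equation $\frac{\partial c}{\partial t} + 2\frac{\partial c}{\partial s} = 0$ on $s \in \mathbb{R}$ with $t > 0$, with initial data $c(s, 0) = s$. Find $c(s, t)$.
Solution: By characteristics ($ds/dt = 2$), $c(s,t) = f(s - 2t)$ with $f = c( \cdot , 0)$.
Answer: $c(s, t) = s - 2 t$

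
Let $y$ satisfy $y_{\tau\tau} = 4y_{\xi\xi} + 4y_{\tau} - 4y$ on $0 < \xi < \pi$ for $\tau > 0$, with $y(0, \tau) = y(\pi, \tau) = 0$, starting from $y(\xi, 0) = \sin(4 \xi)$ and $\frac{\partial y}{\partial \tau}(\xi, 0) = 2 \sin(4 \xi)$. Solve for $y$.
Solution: Substitute $y = e^{2\tau}u$, i.e. $u = e^{-2\tau}y$.
By the product rule, $y_{\tau} = e^{2\tau}(u_{\tau} + 2u)$, $y_{\tau\tau} = e^{2\tau}(u_{\tau\tau} + 4u_{\tau} + 4u)$, $y_{\xi\xi} = e^{2\tau}u_{\xi\xi}$.
Substituting into the PDE and dividing by $e^{2\tau}$: $u_{\tau\tau} + 4u_{\tau} + 4u = 4u_{\xi\xi} + 4(u_{\tau} + 2u) - 4u$.
The lower-order terms cancel, leaving the standard wave equation $u_{\tau\tau} = 4u_{\xi\xi}$.
Initial data for $u$: $u(\xi,0) = y(\xi,0) = \sin(4 \xi)$; $u_{\tau}(\xi,0) = y_{\tau}(\xi,0) - 2y(\xi,0) = 0$. The boundary conditions carry over: $u(0,\tau) = u(\pi,\tau) = 0$.
Solve for $u$:
  Using separation of variables $u = X(\xi)T(\tau)$:
  Eigenfunctions: $\sin(n\xi)$, $n = 1, 2, 3, \ldots$
  General solution: $u(\xi, \tau) = \sum [A_n \cos(2n \tau) + B_n \sin(2n \tau)] \sin(n\xi)$
  From $u(\xi,0) = \sin(4 \xi)$: $A_4=1$. From $u_{\tau}(\xi,0) = 0$: all $B_n = 0$.
Hence $u(\xi,\tau) = \sin(4 \xi) \cos(8 \tau)$.
Transform back: $y(\xi,\tau) = e^{2\tau}u(\xi,\tau)$.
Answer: $y(\xi, \tau) = e^{2 \tau} \sin(4 \xi) \cos(8 \tau)$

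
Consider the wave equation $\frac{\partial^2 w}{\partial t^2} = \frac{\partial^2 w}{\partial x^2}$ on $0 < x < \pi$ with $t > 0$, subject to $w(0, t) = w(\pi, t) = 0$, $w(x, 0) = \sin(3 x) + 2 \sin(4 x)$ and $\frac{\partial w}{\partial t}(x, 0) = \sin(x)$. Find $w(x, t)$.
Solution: Separating variables: $w = \sum [A_n \cos(\omega_n t) + B_n \sin(\omega_n t)] \sin(nx)$, $\omega_n = n$. From ICs ($B_n$ = velocity coefficient / $\omega_n$): $A_3=1, A_4=2, B_1=1$.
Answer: $w(x, t) = \sin(t) \sin(x) + \sin(3 x) \cos(3 t) + 2 \sin(4 x) \cos(4 t)$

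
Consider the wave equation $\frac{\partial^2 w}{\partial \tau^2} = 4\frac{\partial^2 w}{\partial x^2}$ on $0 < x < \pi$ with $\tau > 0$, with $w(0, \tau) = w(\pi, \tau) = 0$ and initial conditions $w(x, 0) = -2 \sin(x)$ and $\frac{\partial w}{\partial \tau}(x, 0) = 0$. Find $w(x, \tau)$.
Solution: Using separation of variables $w = X(x)T(\tau)$:
Eigenfunctions: $\sin(nx)$, $n = 1, 2, 3, \ldots$
General solution: $w(x, \tau) = \sum [A_n \cos(2n \tau) + B_n \sin(2n \tau)] \sin(nx)$
From $w(x,0) = -2 \sin(x)$: $A_1=-2$. From $w_{\tau}(x,0) = 0$: all $B_n = 0$.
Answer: $w(x, \tau) = -2 \sin(x) \cos(2 \tau)$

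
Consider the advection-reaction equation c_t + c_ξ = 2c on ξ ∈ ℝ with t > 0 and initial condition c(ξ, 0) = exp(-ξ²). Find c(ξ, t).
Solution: Substitute c = exp(2t)u, i.e. u = exp(-2t)c.
By the product rule, c_t = exp(2t)(u_t + 2u), c_ξ = exp(2t)u_ξ.
Substituting into the PDE and dividing by exp(2t): u_t + 2u + u_ξ = 2u.
The lower-order terms cancel, leaving the standard advection equation u_t + u_ξ = 0.
Initial data for u: u(ξ,0) = c(ξ,0) = exp(-ξ²).
Solve for u:
  By method of characteristics (waves move right with speed 1):
  Along characteristics ξ - t = const, u is constant, so u(ξ,t) = f(ξ - t) with f = u(·, 0).
Hence u(ξ,t) = exp(-(-t + ξ)²).
Transform back: c(ξ,t) = exp(2t)u(ξ,t).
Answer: c(ξ, t) = exp(2t)exp(-(-t + ξ)²)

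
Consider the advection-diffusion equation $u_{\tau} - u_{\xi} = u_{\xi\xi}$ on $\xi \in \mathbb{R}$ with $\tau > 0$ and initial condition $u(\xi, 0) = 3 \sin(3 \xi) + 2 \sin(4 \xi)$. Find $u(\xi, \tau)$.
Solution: Change to a moving frame: let $\eta = \xi + \tau$, $\sigma = \tau$ and write $u(\xi,\tau) = w(\eta,\sigma)$.
By the chain rule $u_{\tau} = w_{\sigma} + w_{\eta}$, $u_{\xi} = w_{\eta}$, $u_{\xi\xi} = w_{\eta\eta}$.
Then $u_{\tau} - u_{\xi} = w_{\sigma}$: the advection term cancels and the PDE becomes the heat equation $w_{\sigma} = w_{\eta\eta}$ on $\eta \in \mathbb{R}$.
Initial data: $w(\eta,0) = u(\eta,0) = 3 \sin(3 \eta) + 2 \sin(4 \eta)$.
On $\eta \in \mathbb{R}$ each mode satisfies $(\sin(n\eta))'' = -n^2 \sin(n\eta)$, so $e^{-n^2\sigma} \sin(n\eta)$ solves the heat equation; by superposition $w(\eta,\sigma) = \sum c_n e^{-n^2\sigma} \sin(n\eta)$.
Reading off the coefficients: $c_3=3, c_4=2$, so $w(\eta,\sigma) = 3 e^{-9 \sigma} \sin(3 \eta) + 2 e^{-16 \sigma} \sin(4 \eta)$.
Substituting back $\eta = \xi + \tau$, $\sigma = \tau$: $u(\xi,\tau) = w(\xi + \tau, \tau)$.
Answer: $u(\xi, \tau) = 3 e^{-9 \tau} \sin(3 \tau + 3 \xi) + 2 e^{-16 \tau} \sin(4 \tau + 4 \xi)$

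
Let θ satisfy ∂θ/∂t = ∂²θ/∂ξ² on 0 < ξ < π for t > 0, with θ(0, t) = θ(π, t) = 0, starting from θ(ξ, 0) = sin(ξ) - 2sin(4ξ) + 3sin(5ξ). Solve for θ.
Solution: Using separation of variables θ = X(ξ)G(t):
Eigenfunctions: sin(nξ), n = 1, 2, 3, ...
General solution: θ(ξ, t) = Σ c_n sin(nξ) exp(-n² t)
Matching θ(ξ,0) = sin(ξ) - 2sin(4ξ) + 3sin(5ξ) term by term: c_1=1, c_4=-2, c_5=3.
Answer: θ(ξ, t) = exp(-t)sin(ξ) - 2exp(-16t)sin(4ξ) + 3exp(-25t)sin(5ξ)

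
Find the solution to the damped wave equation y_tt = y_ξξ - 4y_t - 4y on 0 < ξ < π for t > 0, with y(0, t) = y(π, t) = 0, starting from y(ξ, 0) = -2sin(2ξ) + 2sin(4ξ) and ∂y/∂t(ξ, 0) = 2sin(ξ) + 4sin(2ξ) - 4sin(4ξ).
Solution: Substitute y = exp(-2t)u, i.e. u = exp(2t)y.
By the product rule, y_t = exp(-2t)(u_t - 2u), y_tt = exp(-2t)(u_tt - 4u_t + 4u), y_ξξ = exp(-2t)u_ξξ.
Substituting into the PDE and dividing by exp(-2t): u_tt - 4u_t + 4u = u_ξξ - 4(u_t - 2u) - 4u.
The lower-order terms cancel, leaving the standard wave equation u_tt = u_ξξ.
Initial data for u: u(ξ,0) = y(ξ,0) = -2sin(2ξ) + 2sin(4ξ); u_t(ξ,0) = y_t(ξ,0) + 2y(ξ,0) = 2sin(ξ). The boundary conditions carry over: u(0,t) = u(π,t) = 0.
Solve for u:
  Using separation of variables u = X(ξ)T(t):
  Eigenfunctions: sin(nξ), n = 1, 2, 3, ...
  General solution: u(ξ, t) = Σ [A_n cos(n t) + B_n sin(n t)] sin(nξ)
  From u(ξ,0) = -2sin(2ξ) + 2sin(4ξ): A_2=-2, A_4=2. From u_t(ξ,0) = 2sin(ξ), using u_t(ξ,0) = Σ ω_n B_n sin(nξ) with ω_n = n: B_1 = 2/1 = 2.
Hence u(ξ,t) = 2sin(t)sin(ξ) - 2sin(2ξ)cos(2t) + 2sin(4ξ)cos(4t).
Transform back: y(ξ,t) = exp(-2t)u(ξ,t).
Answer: y(ξ, t) = 2exp(-2t)sin(t)sin(ξ) - 2exp(-2t)sin(2ξ)cos(2t) + 2exp(-2t)sin(4ξ)cos(4t)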